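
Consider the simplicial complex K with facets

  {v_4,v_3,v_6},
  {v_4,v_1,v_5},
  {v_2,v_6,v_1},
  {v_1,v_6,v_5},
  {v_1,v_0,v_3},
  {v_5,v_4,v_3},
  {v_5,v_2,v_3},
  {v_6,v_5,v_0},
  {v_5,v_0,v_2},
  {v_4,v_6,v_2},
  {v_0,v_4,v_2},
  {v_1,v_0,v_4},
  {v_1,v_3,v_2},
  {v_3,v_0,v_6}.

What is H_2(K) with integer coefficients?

H_2 ≅ Z.

Fix the vertex order v_0 < v_1 < v_2 < v_3 < v_4 < v_5 < v_6 and write every simplex with vertices in increasing order. Then dim K = 2 and the simplices of K are:

  0-simplices (7): [v_0], [v_1], [v_2], [v_3], [v_4], [v_5], [v_6]
  1-simplices (21): (21 of them)
  2-simplices (14): (14 of them)

Hence C_0 ≅ Z^7, C_1 ≅ Z^21, C_2 ≅ Z^14.

∂_1: C_1 → C_0 maps an edge to its endpoints' difference, ∂[p,q] = q − p.
The resulting 7×21 matrix has rank 6, and its Smith normal form has invariant factors (1,1,1,1,1,1).

Boundary ∂_2: C_2 → C_1 maps a triangle to the signed sum of its edges. For instance
  ∂[v_1,v_5,v_6] = [v_5,v_6] − [v_1,v_6] + [v_1,v_5],
  ∂[v_0,v_5,v_6] = [v_5,v_6] − [v_0,v_6] + [v_0,v_5].
The resulting 21×14 matrix has rank 13, and its Smith normal form has invariant factors (1,1,1,1,1,1,1,1,1,1,1,1,1).

Computing H_k = (kernel of ∂_k) / (image of ∂_{k+1}):

  H_2: rank ker ∂_2 − rank ∂_3 = (14 − 13) − 0 = 1, and there is no ∂_3, so H_2 ≅ Z.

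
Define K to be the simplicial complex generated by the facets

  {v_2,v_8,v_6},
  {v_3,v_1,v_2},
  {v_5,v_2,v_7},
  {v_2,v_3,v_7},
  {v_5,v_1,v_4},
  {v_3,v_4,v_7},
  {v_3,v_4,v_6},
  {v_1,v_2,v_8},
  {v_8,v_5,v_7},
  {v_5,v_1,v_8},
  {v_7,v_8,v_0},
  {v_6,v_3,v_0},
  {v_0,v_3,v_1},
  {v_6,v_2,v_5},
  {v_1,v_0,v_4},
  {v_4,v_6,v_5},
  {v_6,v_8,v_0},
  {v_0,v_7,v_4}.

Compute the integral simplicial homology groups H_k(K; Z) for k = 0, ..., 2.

H_0 ≅ Z,  H_1 ≅ Z × Z/2,  H_2 = 0.

Order the vertices as v_0 < v_1 < v_2 < v_3 < v_4 < v_5 < v_6 < v_7 < v_8. Listing each simplex with vertices in this order, K has dimension 2 with simplices:

  0-simplices (9): [v_0], [v_1], [v_2], [v_3], [v_4], [v_5], [v_6], [v_7], [v_8]
  1-simplices (27): (27 of them)
  2-simplices (18): (18 of them)

Hence C_0 ≅ Z^9, C_1 ≅ Z^27, C_2 ≅ Z^18.

Boundary ∂_1: C_1 → C_0 is given by ∂[p,q] = [q] − [p].
This gives a 9×27 integer matrix of rank 8; reducing to Smith normal form yields diagonal entries (1,1,1,1,1,1,1,1).

The boundary map ∂_2: C_2 → C_1 sends each 2-simplex [p,q,r] to [q,r] − [p,r] + [p,q]. For instance
  ∂[v_2,v_3,v_7] = [v_3,v_7] − [v_2,v_7] + [v_2,v_3],
  ∂[v_0,v_1,v_4] = [v_1,v_4] − [v_0,v_4] + [v_0,v_1].
As a 27×18 matrix over Z this has rank 18, with invariant factors (1,1,1,1,1,1,1,1,1,1,1,1,1,1,1,1,1,2).

Now H_k = ker ∂_k / im ∂_{k+1}, so:

  H_0: rank C_0 − rank ∂_1 = 9 − 8 = 1, and the invariant factors of ∂_1 are all 1, so H_0 = Z.
  H_1: rank ker ∂_1 − rank ∂_2 = (27 − 8) − 18 = 1, and ∂_2 has invariant factor 2 > 1, so H_1 = Z × Z/2.
  H_2: rank ker ∂_2 − rank ∂_3 = (18 − 18) − 0 = 0, and there is no ∂_3, so H_2 = 0.

As a check, the Euler characteristic is 9 − 27 + 18 = 0, which agrees with 1 − 1 + 0 = 0.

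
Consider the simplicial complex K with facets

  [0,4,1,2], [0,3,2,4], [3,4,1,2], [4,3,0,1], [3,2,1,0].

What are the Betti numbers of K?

b_0 = 1, b_1 = 0, b_2 = 0, b_3 = 1.

K has 5 vertices, 10 edges, 10 triangles, 5 3-simplices.
rank ∂_0 = 0, rank ∂_1 = 4 ⇒ b_0 = 5 − 0 − 4 = 1; all invariant factors of ∂_1 are 1 so no torsion. So H_0 ≅ Z.
rank ∂_1 = 4, rank ∂_2 = 6 ⇒ b_1 = 10 − 4 − 6 = 0; all invariant factors of ∂_2 are 1 so no torsion. So H_1 ≅ 0.
rank ∂_2 = 6, rank ∂_3 = 4 ⇒ b_2 = 10 − 6 − 4 = 0; all invariant factors of ∂_3 are 1 so no torsion. So H_2 ≅ 0.
rank ∂_3 = 4, rank ∂_4 = 0 ⇒ b_3 = 5 − 4 − 0 = 1. So H_3 ≅ Z.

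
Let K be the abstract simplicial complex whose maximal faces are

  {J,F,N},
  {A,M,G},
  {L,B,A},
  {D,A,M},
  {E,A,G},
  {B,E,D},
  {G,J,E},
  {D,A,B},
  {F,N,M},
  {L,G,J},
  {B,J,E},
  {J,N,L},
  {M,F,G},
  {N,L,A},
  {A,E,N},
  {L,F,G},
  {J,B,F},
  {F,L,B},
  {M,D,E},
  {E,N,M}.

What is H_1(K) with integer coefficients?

K has 10 vertices, 30 edges, 20 triangles.
rank ∂_1 = 9, rank ∂_2 = 20 ⇒ b_1 = 30 − 9 − 20 = 1; ∂_2 has invariant factor(s) [2] giving torsion. So H_1 ≅ Z ⊕ Z_2.

H_1 ≅ Z ⊕ Z_2.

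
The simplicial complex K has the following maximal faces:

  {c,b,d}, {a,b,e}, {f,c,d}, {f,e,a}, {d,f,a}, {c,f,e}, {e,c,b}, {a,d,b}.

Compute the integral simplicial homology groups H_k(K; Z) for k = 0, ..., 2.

Fix the vertex order a < b < c < d < e < f and write every simplex with vertices in increasing order. Then dim K = 2 and the simplices of K are:

  0-simplices (6): a, b, c, d, e, f
  1-simplices (12): ab, ad, ae, af, bc, bd, be, cd, ce, cf, df, ef
  2-simplices (8): abd, abe, adf, aef, bcd, bce, cdf, cef

giving chain groups C_0 ≅ Z^6, C_1 ≅ Z^12, C_2 ≅ Z^8.

∂_1: C_1 → C_0 sends each edge [p,q] (with p < q) to q − p. For instance
  ∂af = f − a.
The 6×12 boundary matrix has rank 5 and Smith normal form diag(1,1,1,1,1).

∂_2: C_2 → C_1 acts by ∂[p,q,r] = [q,r] − [p,r] + [p,q]. For instance
  ∂cdf = df − cf + cd,
  ∂cef = ef − cf + ce.
As a 12×8 matrix over Z this has rank 7, with invariant factors (1,1,1,1,1,1,1).

Now H_k = ker ∂_k / im ∂_{k+1}, so:

  H_0: rank C_0 − rank ∂_1 = 6 − 5 = 1, and the invariant factors of ∂_1 are all 1, so H_0 = Z.
  H_1: rank ker ∂_1 − rank ∂_2 = (12 − 5) − 7 = 0, and the invariant factors of ∂_2 are all 1, so H_1 = 0.
  H_2: rank ker ∂_2 − rank ∂_3 = (8 − 7) − 0 = 1, and there is no ∂_3, so H_2 = Z.

As a check, the Euler characteristic is 6 − 12 + 8 = 2, which agrees with 1 − 0 + 1 = 2.
(K is a triangulation of the 2-sphere S^2.)

H_0 = Z,  H_1 = 0,  H_2 = Z.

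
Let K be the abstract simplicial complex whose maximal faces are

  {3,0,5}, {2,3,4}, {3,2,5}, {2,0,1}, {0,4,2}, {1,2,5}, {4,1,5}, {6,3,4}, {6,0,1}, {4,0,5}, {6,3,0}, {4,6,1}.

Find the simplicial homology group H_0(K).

H_0 ≅ Z.

Fix the vertex order 0 < 1 < 2 < 3 < 4 < 5 < 6 and write every simplex with vertices in increasing order. Then dim K = 2 and the simplices of K are:

  0-simplices (7): [0], [1], [2], [3], [4], [5], [6]
  1-simplices (18): [0,1], [0,2], [0,3], [0,4], [0,5], [0,6], [1,2], [1,4], [1,5], [1,6], [2,3], [2,4], [2,5], [3,4], [3,5], [3,6], [4,5], [4,6]
  2-simplices (12): [0,1,2], [0,1,6], [0,2,4], [0,3,5], [0,3,6], [0,4,5], [1,2,5], [1,4,5], [1,4,6], [2,3,4], [2,3,5], [3,4,6]

giving chain groups C_0 ≅ Z^7, C_1 ≅ Z^18, C_2 ≅ Z^12.

Boundary ∂_1: C_1 → C_0 sends each edge [p,q] (with p < q) to q − p. For instance
  ∂[1,4] = [4] − [1].
As a 7×18 matrix over Z this has rank 6, with invariant factors (1,1,1,1,1,1).

∂_2: C_2 → C_1 sends each 2-simplex [p,q,r] to [q,r] − [p,r] + [p,q]. For instance
  ∂[0,2,4] = [2,4] − [0,4] + [0,2],
  ∂[0,3,5] = [3,5] − [0,5] + [0,3].
As a 18×12 matrix over Z this has rank 12, with invariant factors (1,1,1,1,1,1,1,1,1,1,1,2).

Now H_k = ker ∂_k / im ∂_{k+1}, so:

  H_0: rank C_0 − rank ∂_1 = 7 − 6 = 1, and the invariant factors of ∂_1 are all 1, so H_0 ≅ Z.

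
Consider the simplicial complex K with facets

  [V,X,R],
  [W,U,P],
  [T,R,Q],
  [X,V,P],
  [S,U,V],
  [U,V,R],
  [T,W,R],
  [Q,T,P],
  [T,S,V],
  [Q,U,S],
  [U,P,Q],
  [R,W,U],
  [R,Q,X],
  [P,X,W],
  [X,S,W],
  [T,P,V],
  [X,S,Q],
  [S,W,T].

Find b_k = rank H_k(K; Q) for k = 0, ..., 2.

Take the total order P < Q < R < S < T < U < V < W < X on the vertex set. Then K (dimension 2) consists of the simplices:

  0-simplices (9): P, Q, R, S, T, U, V, W, X
  1-simplices (27): PQ, PT, PU, PV, PW, PX, QR, QS, QT, QU, QX, RT, RU, RV, RW, RX, ST, SU, SV, SW, SX, TV, TW, UV, UW, VX, WX
  2-simplices (18): PQT, PQU, PTV, PUW, PVX, PWX, QRT, QRX, QSU, QSX, RTW, RUV, RUW, RVX, STV, STW, SUV, SWX

giving chain groups C_0 ≅ Z^9, C_1 ≅ Z^27, C_2 ≅ Z^18.

∂_1: C_1 → C_0 sends each edge [p,q] (with p < q) to q − p. For instance
  ∂QR = R − Q.
This gives a 9×27 integer matrix of rank 8; reducing to Smith normal form yields diagonal entries (1,1,1,1,1,1,1,1).

Boundary ∂_2: C_2 → C_1 acts by ∂[p,q,r] = [q,r] − [p,r] + [p,q]. For instance
  ∂PUW = UW − PW + PU,
  ∂PTV = TV − PV + PT.
As a 27×18 matrix over Z this has rank 17, with invariant factors (1,1,1,1,1,1,1,1,1,1,1,1,1,1,1,1,1).

Now H_k = ker ∂_k / im ∂_{k+1}, so:

  H_0: rank C_0 − rank ∂_1 = 9 − 8 = 1, and the invariant factors of ∂_1 are all 1, so H_0 = Z.
  H_1: rank ker ∂_1 − rank ∂_2 = (27 − 8) − 17 = 2, and the invariant factors of ∂_2 are all 1, so H_1 = Z^2.
  H_2: rank ker ∂_2 − rank ∂_3 = (18 − 17) − 0 = 1, and there is no ∂_3, so H_2 = Z.

As a check, the Euler characteristic is 9 − 27 + 18 = 0, which agrees with 1 − 2 + 1 = 0.

Hence the Betti numbers are b_0 = 1, b_1 = 2, b_2 = 1.

b_0 = 1, b_1 = 2, b_2 = 1.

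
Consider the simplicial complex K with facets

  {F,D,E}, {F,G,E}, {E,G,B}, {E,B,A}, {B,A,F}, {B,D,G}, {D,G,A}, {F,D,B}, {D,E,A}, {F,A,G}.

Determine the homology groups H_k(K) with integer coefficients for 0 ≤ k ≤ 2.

H_0 ≅ Z,  H_1 ≅ Z/2Z,  H_2 = 0.

Take the total order A < B < D < E < F < G on the vertex set. Then K (dimension 2) consists of the simplices:

  0-simplices (6): A, B, D, E, F, G
  1-simplices (15): AB, AD, AE, AF, AG, BD, BE, BF, BG, DE, DF, DG, EF, EG, FG
  2-simplices (10): ABE, ABF, ADE, ADG, AFG, BDF, BDG, BEG, DEF, EFG

Hence C_0 ≅ Z^6, C_1 ≅ Z^15, C_2 ≅ Z^10.

∂_1: C_1 → C_0 sends each edge [p,q] (with p < q) to q − p. For instance
  ∂DE = E − D.
This gives a 6×15 integer matrix of rank 5; reducing to Smith normal form yields diagonal entries (1,1,1,1,1).

Boundary ∂_2: C_2 → C_1 maps a triangle to the signed sum of its edges. For instance
  ∂EFG = FG − EG + EF,
  ∂ABF = BF − AF + AB.
The 15×10 boundary matrix has rank 10 and Smith normal form diag(1,1,1,1,1,1,1,1,1,2).

Reading off H_k = ker ∂_k / im ∂_{k+1}:

  H_0: rank C_0 − rank ∂_1 = 6 − 5 = 1, and the invariant factors of ∂_1 are all 1, so H_0 ≅ Z.
  H_1: rank ker ∂_1 − rank ∂_2 = (15 − 5) − 10 = 0, and ∂_2 has invariant factor 2 > 1, so H_1 ≅ Z/2Z.
  H_2: rank ker ∂_2 − rank ∂_3 = (10 − 10) − 0 = 0, and there is no ∂_3, so H_2 ≅ 0.

(K is a triangulation of the real projective plane RP^2.)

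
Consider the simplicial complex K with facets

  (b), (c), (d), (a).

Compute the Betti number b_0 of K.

Fix the vertex order a < b < c < d and write every simplex with vertices in increasing order. Then dim K = 0 and the simplices of K are:

  0-simplices (4): a, b, c, d

giving chain groups C_0 ≅ Z^4.

Now H_k = ker ∂_k / im ∂_{k+1}, so:

  H_0: rank C_0 − rank ∂_1 = 4 − 0 = 4, and there is no ∂_1, so H_0 = Z^4.

Hence the Betti numbers are b_0 = 4.

b_0 = 4.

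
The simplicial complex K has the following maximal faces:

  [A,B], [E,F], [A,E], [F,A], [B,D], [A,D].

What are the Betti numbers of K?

b_0 = 1, b_1 = 2.

Order the vertices as A < B < D < E < F. Listing each simplex with vertices in this order, K has dimension 1 with simplices:

  0-simplices (5): A, B, D, E, F
  1-simplices (6): AB, AD, AE, AF, BD, EF

Hence C_0 ≅ Z^5, C_1 ≅ Z^6.

Boundary ∂_1: C_1 → C_0 is given by ∂[p,q] = [q] − [p]. For instance
  ∂AE = E − A.
This gives a 5×6 integer matrix of rank 4; reducing to Smith normal form yields diagonal entries (1,1,1,1).

From H_k ≅ ker(∂_k) / im(∂_{k+1}) we obtain:

  H_0: rank C_0 − rank ∂_1 = 5 − 4 = 1, and the invariant factors of ∂_1 are all 1, so H_0 ≅ Z.
  H_1: rank ker ∂_1 − rank ∂_2 = (6 − 4) − 0 = 2, and there is no ∂_2, so H_1 ≅ Z^2.

As a check, the Euler characteristic is 5 − 6 = -1, which agrees with 1 − 2 = -1.

Hence the Betti numbers are b_0 = 1, b_1 = 2.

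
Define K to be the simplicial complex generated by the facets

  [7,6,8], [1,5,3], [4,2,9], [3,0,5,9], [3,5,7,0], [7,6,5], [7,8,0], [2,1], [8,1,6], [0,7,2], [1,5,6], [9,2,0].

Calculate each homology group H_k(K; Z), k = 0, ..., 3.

H_0 = Z,  H_1 = Z,  H_2 = 0,  H_3 = 0.

Fix the vertex order 0 < 1 < 2 < 3 < 4 < 5 < 6 < 7 < 8 < 9 and write every simplex with vertices in increasing order. Then dim K = 3 and the simplices of K are:

  0-simplices (10): [0], [1], [2], [3], [4], [5], [6], [7], [8], [9]
  1-simplices (24): (24 of them)
  2-simplices (16): [0,2,7], [0,2,9], [0,3,5], [0,3,7], [0,3,9], [0,5,7], [0,5,9], [0,7,8], [1,3,5], [1,5,6], [1,6,8], [2,4,9], [3,5,7], [3,5,9], [5,6,7], [6,7,8]
  3-simplices (2): [0,3,5,7], [0,3,5,9]

Hence C_0 ≅ Z^10, C_1 ≅ Z^24, C_2 ≅ Z^16, C_3 ≅ Z^2.

Boundary ∂_1: C_1 → C_0 sends each edge [p,q] (with p < q) to q − p.
As a 10×24 matrix over Z this has rank 9, with invariant factors (1,1,1,1,1,1,1,1,1).

Boundary ∂_2: C_2 → C_1 maps a triangle to the signed sum of its edges. For instance
  ∂[3,5,7] = [5,7] − [3,7] + [3,5],
  ∂[0,5,7] = [5,7] − [0,7] + [0,5].
As a 24×16 matrix over Z this has rank 14, with invariant factors (1,1,1,1,1,1,1,1,1,1,1,1,1,1).

∂_3: C_3 → C_2 sends each 3-simplex σ to the alternating sum Σ_i (−1)^i (σ with its i-th vertex removed). For instance
  ∂[0,3,5,7] = [3,5,7] − [0,5,7] + [0,3,7] − [0,3,5],
  ∂[0,3,5,9] = [3,5,9] − [0,5,9] + [0,3,9] − [0,3,5].
This gives a 16×2 integer matrix of rank 2; reducing to Smith normal form yields diagonal entries (1,1).

Now H_k = ker ∂_k / im ∂_{k+1}, so:

  H_0: rank C_0 − rank ∂_1 = 10 − 9 = 1, and the invariant factors of ∂_1 are all 1, so H_0 ≅ Z.
  H_1: rank ker ∂_1 − rank ∂_2 = (24 − 9) − 14 = 1, and the invariant factors of ∂_2 are all 1, so H_1 ≅ Z.
  H_2: rank ker ∂_2 − rank ∂_3 = (16 − 14) − 2 = 0, and the invariant factors of ∂_3 are all 1, so H_2 ≅ 0.
  H_3: rank ker ∂_3 − rank ∂_4 = (2 − 2) − 0 = 0, and there is no ∂_4, so H_3 ≅ 0.

As a check, the Euler characteristic is 10 − 24 + 16 − 2 = 0, which agrees with 1 − 1 + 0 − 0 = 0.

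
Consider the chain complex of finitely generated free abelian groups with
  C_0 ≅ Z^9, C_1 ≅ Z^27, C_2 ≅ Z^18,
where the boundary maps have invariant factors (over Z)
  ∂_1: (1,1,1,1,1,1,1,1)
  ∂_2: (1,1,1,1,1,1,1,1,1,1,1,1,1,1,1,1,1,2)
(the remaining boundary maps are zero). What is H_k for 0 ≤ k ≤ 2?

H_0: b_0 = 9 − 0 − 8 = 1; torsion from ∂_1 factors > 1: none. So H_0 ≅ Z.
H_1: b_1 = 27 − 8 − 18 = 1; torsion from ∂_2 factors > 1: [2]. So H_1 ≅ Z ⊕ Z/2.
H_2: b_2 = 18 − 18 − 0 = 0; torsion from ∂_3 factors > 1: none. So H_2 ≅ 0.

H_0 ≅ Z,  H_1 ≅ Z ⊕ Z/2,  H_2 = 0.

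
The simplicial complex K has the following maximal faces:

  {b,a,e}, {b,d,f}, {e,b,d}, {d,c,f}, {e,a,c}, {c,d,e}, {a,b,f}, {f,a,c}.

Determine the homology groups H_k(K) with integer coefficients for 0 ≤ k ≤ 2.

H_0 ≅ Z,  H_1 = 0,  H_2 ≅ Z.

Take the total order a < b < c < d < e < f on the vertex set. Then K (dimension 2) consists of the simplices:

  0-simplices (6): a, b, c, d, e, f
  1-simplices (12): ab, ac, ae, af, bd, be, bf, cd, ce, cf, de, df
  2-simplices (8): abe, abf, ace, acf, bde, bdf, cde, cdf

giving chain groups C_0 ≅ Z^6, C_1 ≅ Z^12, C_2 ≅ Z^8.

Boundary ∂_1: C_1 → C_0 is given by ∂[p,q] = [q] − [p]. For instance
  ∂de = e − d.
As a 6×12 matrix over Z this has rank 5, with invariant factors (1,1,1,1,1).

Boundary ∂_2: C_2 → C_1 sends each 2-simplex [p,q,r] to [q,r] − [p,r] + [p,q]. For instance
  ∂ace = ce − ae + ac,
  ∂acf = cf − af + ac.
This gives a 12×8 integer matrix of rank 7; reducing to Smith normal form yields diagonal entries (1,1,1,1,1,1,1).

Computing H_k = (kernel of ∂_k) / (image of ∂_{k+1}):

  H_0: rank C_0 − rank ∂_1 = 6 − 5 = 1, and the invariant factors of ∂_1 are all 1, so H_0 = Z.
  H_1: rank ker ∂_1 − rank ∂_2 = (12 − 5) − 7 = 0, and the invariant factors of ∂_2 are all 1, so H_1 = 0.
  H_2: rank ker ∂_2 − rank ∂_3 = (8 − 7) − 0 = 1, and there is no ∂_3, so H_2 = Z.

(K is a triangulation of the 2-sphere S^2.)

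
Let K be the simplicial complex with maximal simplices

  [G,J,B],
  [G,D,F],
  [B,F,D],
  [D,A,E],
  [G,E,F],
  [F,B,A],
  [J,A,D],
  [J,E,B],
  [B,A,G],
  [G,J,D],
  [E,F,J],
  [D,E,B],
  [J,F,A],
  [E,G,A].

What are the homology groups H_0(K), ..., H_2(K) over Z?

H_0 ≅ Z,  H_1 ≅ Z^2,  H_2 ≅ Z.

Fix the vertex order A < B < D < E < F < G < J and write every simplex with vertices in increasing order. Then dim K = 2 and the simplices of K are:

  0-simplices (7): A, B, D, E, F, G, J
  1-simplices (21): AB, AD, AE, AF, AG, AJ, BD, BE, BF, BG, BJ, DE, DF, DG, DJ, EF, EG, EJ, FG, FJ, GJ
  2-simplices (14): ABF, ABG, ADE, ADJ, AEG, AFJ, BDE, BDF, BEJ, BGJ, DFG, DGJ, EFG, EFJ

giving chain groups C_0 ≅ Z^7, C_1 ≅ Z^21, C_2 ≅ Z^14.

The boundary map ∂_1: C_1 → C_0 is given by ∂[p,q] = [q] − [p]. For instance
  ∂AG = G − A.
The resulting 7×21 matrix has rank 6, and its Smith normal form has invariant factors (1,1,1,1,1,1).

Boundary ∂_2: C_2 → C_1 maps a triangle to the signed sum of its edges. For instance
  ∂AEG = EG − AG + AE,
  ∂BEJ = EJ − BJ + BE.
The 21×14 boundary matrix has rank 13 and Smith normal form diag(1,1,1,1,1,1,1,1,1,1,1,1,1).

From H_k ≅ ker(∂_k) / im(∂_{k+1}) we obtain:

  H_0: rank C_0 − rank ∂_1 = 7 − 6 = 1, and the invariant factors of ∂_1 are all 1, so H_0 ≅ Z.
  H_1: rank ker ∂_1 − rank ∂_2 = (21 − 6) − 13 = 2, and the invariant factors of ∂_2 are all 1, so H_1 ≅ Z^2.
  H_2: rank ker ∂_2 − rank ∂_3 = (14 − 13) − 0 = 1, and there is no ∂_3, so H_2 ≅ Z.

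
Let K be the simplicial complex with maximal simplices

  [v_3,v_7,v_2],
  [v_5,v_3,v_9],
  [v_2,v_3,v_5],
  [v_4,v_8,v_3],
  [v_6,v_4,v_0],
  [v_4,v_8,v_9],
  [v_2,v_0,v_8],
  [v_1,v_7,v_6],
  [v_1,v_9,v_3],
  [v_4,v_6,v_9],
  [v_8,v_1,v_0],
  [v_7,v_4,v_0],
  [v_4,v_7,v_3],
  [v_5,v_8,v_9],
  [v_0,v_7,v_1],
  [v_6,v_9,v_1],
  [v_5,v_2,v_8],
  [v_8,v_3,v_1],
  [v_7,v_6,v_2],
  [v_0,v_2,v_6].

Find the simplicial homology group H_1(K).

K has 10 vertices, 30 edges, 20 triangles.
rank ∂_1 = 9, rank ∂_2 = 20 ⇒ b_1 = 30 − 9 − 20 = 1; ∂_2 has invariant factor(s) [2] giving torsion. So H_1 = Z ⊕ Z/2.

H_1 ≅ Z ⊕ Z/2.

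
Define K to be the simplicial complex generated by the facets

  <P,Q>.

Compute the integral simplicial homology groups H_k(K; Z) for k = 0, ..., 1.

Fix the vertex order P < Q and write every simplex with vertices in increasing order. Then dim K = 1 and the simplices of K are:

  0-simplices (2): P, Q
  1-simplices (1): PQ

Hence C_0 ≅ Z^2, C_1 ≅ Z^1.

∂_1: C_1 → C_0 is given by ∂[p,q] = [q] − [p].
The 2×1 boundary matrix has rank 1 and Smith normal form diag(1).

Now H_k = ker ∂_k / im ∂_{k+1}, so:

  H_0: rank C_0 − rank ∂_1 = 2 − 1 = 1, and the invariant factors of ∂_1 are all 1, so H_0 ≅ Z.
  H_1: rank ker ∂_1 − rank ∂_2 = (1 − 1) − 0 = 0, and there is no ∂_2, so H_1 ≅ 0.

H_0 ≅ Z,  H_1 = 0.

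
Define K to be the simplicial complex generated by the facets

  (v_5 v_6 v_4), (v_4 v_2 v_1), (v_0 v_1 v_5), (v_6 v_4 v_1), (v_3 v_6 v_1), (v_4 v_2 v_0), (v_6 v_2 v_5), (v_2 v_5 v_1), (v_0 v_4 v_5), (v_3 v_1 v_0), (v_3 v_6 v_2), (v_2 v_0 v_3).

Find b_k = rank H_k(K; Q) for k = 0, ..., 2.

b_0 = 1, b_1 = 0, b_2 = 0.

Order the vertices as v_0 < v_1 < v_2 < v_3 < v_4 < v_5 < v_6. Listing each simplex with vertices in this order, K has dimension 2 with simplices:

  0-simplices (7): [v_0], [v_1], [v_2], [v_3], [v_4], [v_5], [v_6]
  1-simplices (18): (18 of them)
  2-simplices (12): (12 of them)

so the chain groups are C_0 ≅ Z^7, C_1 ≅ Z^18, C_2 ≅ Z^12.

∂_1: C_1 → C_0 is given by ∂[p,q] = [q] − [p]. For instance
  ∂[v_4,v_5] = [v_5] − [v_4].
The resulting 7×18 matrix has rank 6, and its Smith normal form has invariant factors (1,1,1,1,1,1).

The boundary map ∂_2: C_2 → C_1 maps a triangle to the signed sum of its edges. For instance
  ∂[v_0,v_1,v_3] = [v_1,v_3] − [v_0,v_3] + [v_0,v_1],
  ∂[v_0,v_2,v_3] = [v_2,v_3] − [v_0,v_3] + [v_0,v_2].
The 18×12 boundary matrix has rank 12 and Smith normal form diag(1,1,1,1,1,1,1,1,1,1,1,2).

Now H_k = ker ∂_k / im ∂_{k+1}, so:

  H_0: rank C_0 − rank ∂_1 = 7 − 6 = 1, and the invariant factors of ∂_1 are all 1, so H_0 ≅ Z.
  H_1: rank ker ∂_1 − rank ∂_2 = (18 − 6) − 12 = 0, and ∂_2 has invariant factor 2 > 1, so H_1 ≅ Z/2.
  H_2: rank ker ∂_2 − rank ∂_3 = (12 − 12) − 0 = 0, and there is no ∂_3, so H_2 ≅ 0.

Hence the Betti numbers are b_0 = 1, b_1 = 0, b_2 = 0.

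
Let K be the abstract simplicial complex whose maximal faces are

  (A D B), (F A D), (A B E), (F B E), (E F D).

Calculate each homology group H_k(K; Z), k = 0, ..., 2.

H_0 ≅ Z,  H_1 ≅ Z,  H_2 = 0.

K has 5 vertices, 10 edges, 5 triangles.
rank ∂_0 = 0, rank ∂_1 = 4 ⇒ b_0 = 5 − 0 − 4 = 1; all invariant factors of ∂_1 are 1 so no torsion. So H_0 = Z.
rank ∂_1 = 4, rank ∂_2 = 5 ⇒ b_1 = 10 − 4 − 5 = 1; all invariant factors of ∂_2 are 1 so no torsion. So H_1 = Z.
rank ∂_2 = 5, rank ∂_3 = 0 ⇒ b_2 = 5 − 5 − 0 = 0. So H_2 = 0.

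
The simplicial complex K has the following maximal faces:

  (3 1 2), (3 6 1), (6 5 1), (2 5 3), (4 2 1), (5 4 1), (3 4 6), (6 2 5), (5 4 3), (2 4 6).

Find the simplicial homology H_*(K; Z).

We work with the vertex ordering 1 < 2 < 3 < 4 < 5 < 6. The simplices of K, each written with vertices in increasing order, are:

  0-simplices (6): [1], [2], [3], [4], [5], [6]
  1-simplices (15): [1,2], [1,3], [1,4], [1,5], [1,6], [2,3], [2,4], [2,5], [2,6], [3,4], [3,5], [3,6], [4,5], [4,6], [5,6]
  2-simplices (10): [1,2,3], [1,2,4], [1,3,6], [1,4,5], [1,5,6], [2,3,5], [2,4,6], [2,5,6], [3,4,5], [3,4,6]

Hence C_0 ≅ Z^6, C_1 ≅ Z^15, C_2 ≅ Z^10.

Boundary ∂_1: C_1 → C_0 sends each edge [p,q] (with p < q) to q − p.
This gives a 6×15 integer matrix of rank 5; reducing to Smith normal form yields diagonal entries (1,1,1,1,1).

The boundary map ∂_2: C_2 → C_1 acts by ∂[p,q,r] = [q,r] − [p,r] + [p,q]. For instance
  ∂[1,3,6] = [3,6] − [1,6] + [1,3],
  ∂[3,4,5] = [4,5] − [3,5] + [3,4].
The 15×10 boundary matrix has rank 10 and Smith normal form diag(1,1,1,1,1,1,1,1,1,2).

Now H_k = ker ∂_k / im ∂_{k+1}, so:

  H_0: rank C_0 − rank ∂_1 = 6 − 5 = 1, and the invariant factors of ∂_1 are all 1, so H_0 ≅ Z.
  H_1: rank ker ∂_1 − rank ∂_2 = (15 − 5) − 10 = 0, and ∂_2 has invariant factor 2 > 1, so H_1 ≅ Z/2Z.
  H_2: rank ker ∂_2 − rank ∂_3 = (10 − 10) − 0 = 0, and there is no ∂_3, so H_2 ≅ 0.

As a check, the Euler characteristic is 6 − 15 + 10 = 1, which agrees with 1 − 0 + 0 = 1.

H_0 ≅ Z,  H_1 ≅ Z/2Z,  H_2 = 0.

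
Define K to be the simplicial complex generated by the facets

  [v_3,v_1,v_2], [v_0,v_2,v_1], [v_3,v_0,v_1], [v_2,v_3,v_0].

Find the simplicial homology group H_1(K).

H_1 ≅ 0.

Order the vertices as v_0 < v_1 < v_2 < v_3. Listing each simplex with vertices in this order, K has dimension 2 with simplices:

  0-simplices (4): [v_0], [v_1], [v_2], [v_3]
  1-simplices (6): [v_0,v_1], [v_0,v_2], [v_0,v_3], [v_1,v_2], [v_1,v_3], [v_2,v_3]
  2-simplices (4): [v_0,v_1,v_2], [v_0,v_1,v_3], [v_0,v_2,v_3], [v_1,v_2,v_3]

Hence C_0 ≅ Z^4, C_1 ≅ Z^6, C_2 ≅ Z^4.

∂_1: C_1 → C_0 sends each edge [p,q] (with p < q) to q − p.
This gives a 4×6 integer matrix of rank 3; reducing to Smith normal form yields diagonal entries (1,1,1).

∂_2: C_2 → C_1 acts by ∂[p,q,r] = [q,r] − [p,r] + [p,q]. For instance
  ∂[v_1,v_2,v_3] = [v_2,v_3] − [v_1,v_3] + [v_1,v_2],
  ∂[v_0,v_2,v_3] = [v_2,v_3] − [v_0,v_3] + [v_0,v_2].
This gives a 6×4 integer matrix of rank 3; reducing to Smith normal form yields diagonal entries (1,1,1).

Reading off H_k = ker ∂_k / im ∂_{k+1}:

  H_1: rank ker ∂_1 − rank ∂_2 = (6 − 3) − 3 = 0, and the invariant factors of ∂_2 are all 1, so H_1 ≅ 0.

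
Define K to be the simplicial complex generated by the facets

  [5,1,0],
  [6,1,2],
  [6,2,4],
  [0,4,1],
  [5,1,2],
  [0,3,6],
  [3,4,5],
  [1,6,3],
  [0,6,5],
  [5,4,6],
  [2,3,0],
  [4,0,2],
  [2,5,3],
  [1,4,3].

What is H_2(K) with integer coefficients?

H_2 = Z.

K has 7 vertices, 21 edges, 14 triangles.
rank ∂_2 = 13, rank ∂_3 = 0 ⇒ b_2 = 14 − 13 − 0 = 1. So H_2 = Z.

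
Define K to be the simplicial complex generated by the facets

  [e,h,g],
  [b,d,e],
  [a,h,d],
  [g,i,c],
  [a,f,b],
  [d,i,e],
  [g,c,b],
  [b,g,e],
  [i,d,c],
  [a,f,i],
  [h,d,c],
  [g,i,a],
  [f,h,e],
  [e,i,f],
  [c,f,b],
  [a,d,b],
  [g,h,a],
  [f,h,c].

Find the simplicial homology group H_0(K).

K has 9 vertices, 27 edges, 18 triangles.
rank ∂_0 = 0, rank ∂_1 = 8 ⇒ b_0 = 9 − 0 − 8 = 1; all invariant factors of ∂_1 are 1 so no torsion. So H_0 = Z.

H_0 ≅ Z.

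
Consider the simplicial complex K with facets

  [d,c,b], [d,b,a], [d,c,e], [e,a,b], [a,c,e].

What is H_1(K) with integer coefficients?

H_1 ≅ Z.

Take the total order a < b < c < d < e on the vertex set. Then K (dimension 2) consists of the simplices:

  0-simplices (5): a, b, c, d, e
  1-simplices (10): ab, ac, ad, ae, bc, bd, be, cd, ce, de
  2-simplices (5): abd, abe, ace, bcd, cde

giving chain groups C_0 ≅ Z^5, C_1 ≅ Z^10, C_2 ≅ Z^5.

The boundary map ∂_1: C_1 → C_0 is given by ∂[p,q] = [q] − [p]. For instance
  ∂cd = d − c.
The resulting 5×10 matrix has rank 4, and its Smith normal form has invariant factors (1,1,1,1).

The boundary map ∂_2: C_2 → C_1 acts by ∂[p,q,r] = [q,r] − [p,r] + [p,q]. For instance
  ∂bcd = cd − bd + bc,
  ∂cde = de − ce + cd.
The resulting 10×5 matrix has rank 5, and its Smith normal form has invariant factors (1,1,1,1,1).

Now H_k = ker ∂_k / im ∂_{k+1}, so:

  H_1: rank ker ∂_1 − rank ∂_2 = (10 − 4) − 5 = 1, and the invariant factors of ∂_2 are all 1, so H_1 ≅ Z.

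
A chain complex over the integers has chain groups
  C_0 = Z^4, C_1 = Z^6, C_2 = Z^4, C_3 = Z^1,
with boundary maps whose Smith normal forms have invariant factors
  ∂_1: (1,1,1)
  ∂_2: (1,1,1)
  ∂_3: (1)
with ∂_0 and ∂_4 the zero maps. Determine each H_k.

H_0 = Z,  H_1 = 0,  H_2 = 0,  H_3 = 0.

H_0: b_0 = 4 − 0 − 3 = 1; torsion from ∂_1 factors > 1: none. So H_0 = Z.
H_1: b_1 = 6 − 3 − 3 = 0; torsion from ∂_2 factors > 1: none. So H_1 = 0.
H_2: b_2 = 4 − 3 − 1 = 0; torsion from ∂_3 factors > 1: none. So H_2 = 0.
H_3: b_3 = 1 − 1 − 0 = 0; torsion from ∂_4 factors > 1: none. So H_3 = 0.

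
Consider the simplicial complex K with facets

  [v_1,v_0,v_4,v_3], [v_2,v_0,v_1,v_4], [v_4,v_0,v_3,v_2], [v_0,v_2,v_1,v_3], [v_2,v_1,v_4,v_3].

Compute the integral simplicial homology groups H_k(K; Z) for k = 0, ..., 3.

H_0 ≅ Z,  H_1 = 0,  H_2 = 0,  H_3 ≅ Z.

We work with the vertex ordering v_0 < v_1 < v_2 < v_3 < v_4. The simplices of K, each written with vertices in increasing order, are:

  0-simplices (5): [v_0], [v_1], [v_2], [v_3], [v_4]
  1-simplices (10): [v_0,v_1], [v_0,v_2], [v_0,v_3], [v_0,v_4], [v_1,v_2], [v_1,v_3], [v_1,v_4], [v_2,v_3], [v_2,v_4], [v_3,v_4]
  2-simplices (10): [v_0,v_1,v_2], [v_0,v_1,v_3], [v_0,v_1,v_4], [v_0,v_2,v_3], [v_0,v_2,v_4], [v_0,v_3,v_4], [v_1,v_2,v_3], [v_1,v_2,v_4], [v_1,v_3,v_4], [v_2,v_3,v_4]
  3-simplices (5): [v_0,v_1,v_2,v_3], [v_0,v_1,v_2,v_4], [v_0,v_1,v_3,v_4], [v_0,v_2,v_3,v_4], [v_1,v_2,v_3,v_4]

giving chain groups C_0 ≅ Z^5, C_1 ≅ Z^10, C_2 ≅ Z^10, C_3 ≅ Z^5.

Boundary ∂_1: C_1 → C_0 maps an edge to its endpoints' difference, ∂[p,q] = q − p. For instance
  ∂[v_3,v_4] = [v_4] − [v_3].
As a 5×10 matrix over Z this has rank 4, with invariant factors (1,1,1,1).

The boundary map ∂_2: C_2 → C_1 maps a triangle to the signed sum of its edges. For instance
  ∂[v_0,v_1,v_3] = [v_1,v_3] − [v_0,v_3] + [v_0,v_1],
  ∂[v_1,v_2,v_4] = [v_2,v_4] − [v_1,v_4] + [v_1,v_2].
As a 10×10 matrix over Z this has rank 6, with invariant factors (1,1,1,1,1,1).

∂_3: C_3 → C_2 sends each 3-simplex σ to the alternating sum Σ_i (−1)^i (σ with its i-th vertex removed). For instance
  ∂[v_0,v_2,v_3,v_4] = [v_2,v_3,v_4] − [v_0,v_3,v_4] + [v_0,v_2,v_4] − [v_0,v_2,v_3],
  ∂[v_1,v_2,v_3,v_4] = [v_2,v_3,v_4] − [v_1,v_3,v_4] + [v_1,v_2,v_4] − [v_1,v_2,v_3].
As a 10×5 matrix over Z this has rank 4, with invariant factors (1,1,1,1).

Now H_k = ker ∂_k / im ∂_{k+1}, so:

  H_0: rank C_0 − rank ∂_1 = 5 − 4 = 1, and the invariant factors of ∂_1 are all 1, so H_0 ≅ Z.
  H_1: rank ker ∂_1 − rank ∂_2 = (10 − 4) − 6 = 0, and the invariant factors of ∂_2 are all 1, so H_1 ≅ 0.
  H_2: rank ker ∂_2 − rank ∂_3 = (10 − 6) − 4 = 0, and the invariant factors of ∂_3 are all 1, so H_2 ≅ 0.
  H_3: rank ker ∂_3 − rank ∂_4 = (5 − 4) − 0 = 1, and there is no ∂_4, so H_3 ≅ Z.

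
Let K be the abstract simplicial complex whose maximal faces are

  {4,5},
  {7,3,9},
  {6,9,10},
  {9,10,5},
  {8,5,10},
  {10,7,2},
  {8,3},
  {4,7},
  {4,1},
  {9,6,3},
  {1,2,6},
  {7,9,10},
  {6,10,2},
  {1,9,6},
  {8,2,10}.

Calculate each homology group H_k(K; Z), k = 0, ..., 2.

We work with the vertex ordering 1 < 2 < 3 < 4 < 5 < 6 < 7 < 8 < 9 < 10. The simplices of K, each written with vertices in increasing order, are:

  0-simplices (10): [1], [2], [3], [4], [5], [6], [7], [8], [9], [10]
  1-simplices (23): (23 of them)
  2-simplices (11): [1,2,6], [1,6,9], [2,6,10], [2,7,10], [2,8,10], [3,6,9], [3,7,9], [5,8,10], [5,9,10], [6,9,10], [7,9,10]

Hence C_0 ≅ Z^10, C_1 ≅ Z^23, C_2 ≅ Z^11.

∂_1: C_1 → C_0 maps an edge to its endpoints' difference, ∂[p,q] = q − p. For instance
  ∂[2,6] = [6] − [2].
The resulting 10×23 matrix has rank 9, and its Smith normal form has invariant factors (1,1,1,1,1,1,1,1,1).

Boundary ∂_2: C_2 → C_1 sends each 2-simplex [p,q,r] to [q,r] − [p,r] + [p,q]. For instance
  ∂[6,9,10] = [9,10] − [6,10] + [6,9],
  ∂[1,2,6] = [2,6] − [1,6] + [1,2].
The resulting 23×11 matrix has rank 11, and its Smith normal form has invariant factors (1,1,1,1,1,1,1,1,1,1,1).

Computing H_k = (kernel of ∂_k) / (image of ∂_{k+1}):

  H_0: rank C_0 − rank ∂_1 = 10 − 9 = 1, and the invariant factors of ∂_1 are all 1, so H_0 ≅ Z.
  H_1: rank ker ∂_1 − rank ∂_2 = (23 − 9) − 11 = 3, and the invariant factors of ∂_2 are all 1, so H_1 ≅ Z^3.
  H_2: rank ker ∂_2 − rank ∂_3 = (11 − 11) − 0 = 0, and there is no ∂_3, so H_2 ≅ 0.

H_0 = Z,  H_1 = Z^3,  H_2 = 0.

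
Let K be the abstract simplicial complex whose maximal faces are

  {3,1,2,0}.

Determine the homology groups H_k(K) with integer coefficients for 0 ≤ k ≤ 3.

H_0 = Z,  H_1 = 0,  H_2 = 0,  H_3 = 0.

We work with the vertex ordering 0 < 1 < 2 < 3. The simplices of K, each written with vertices in increasing order, are:

  0-simplices (4): [0], [1], [2], [3]
  1-simplices (6): [0,1], [0,2], [0,3], [1,2], [1,3], [2,3]
  2-simplices (4): [0,1,2], [0,1,3], [0,2,3], [1,2,3]
  3-simplices (1): [0,1,2,3]

giving chain groups C_0 ≅ Z^4, C_1 ≅ Z^6, C_2 ≅ Z^4, C_3 ≅ Z^1.

Boundary ∂_1: C_1 → C_0 maps an edge to its endpoints' difference, ∂[p,q] = q − p.
This gives a 4×6 integer matrix of rank 3; reducing to Smith normal form yields diagonal entries (1,1,1).

Boundary ∂_2: C_2 → C_1 sends each 2-simplex [p,q,r] to [q,r] − [p,r] + [p,q]. For instance
  ∂[0,1,2] = [1,2] − [0,2] + [0,1],
  ∂[0,1,3] = [1,3] − [0,3] + [0,1].
As a 6×4 matrix over Z this has rank 3, with invariant factors (1,1,1).

∂_3: C_3 → C_2 sends each 3-simplex σ to the alternating sum Σ_i (−1)^i (σ with its i-th vertex removed). For instance
  ∂[0,1,2,3] = [1,2,3] − [0,2,3] + [0,1,3] − [0,1,2].
The 4×1 boundary matrix has rank 1 and Smith normal form diag(1).

From H_k ≅ ker(∂_k) / im(∂_{k+1}) we obtain:

  H_0: rank C_0 − rank ∂_1 = 4 − 3 = 1, and the invariant factors of ∂_1 are all 1, so H_0 = Z.
  H_1: rank ker ∂_1 − rank ∂_2 = (6 − 3) − 3 = 0, and the invariant factors of ∂_2 are all 1, so H_1 = 0.
  H_2: rank ker ∂_2 − rank ∂_3 = (4 − 3) − 1 = 0, and the invariant factors of ∂_3 are all 1, so H_2 = 0.
  H_3: rank ker ∂_3 − rank ∂_4 = (1 − 1) − 0 = 0, and there is no ∂_4, so H_3 = 0.

As a check, the Euler characteristic is 4 − 6 + 4 − 1 = 1, which agrees with 1 − 0 + 0 − 0 = 1.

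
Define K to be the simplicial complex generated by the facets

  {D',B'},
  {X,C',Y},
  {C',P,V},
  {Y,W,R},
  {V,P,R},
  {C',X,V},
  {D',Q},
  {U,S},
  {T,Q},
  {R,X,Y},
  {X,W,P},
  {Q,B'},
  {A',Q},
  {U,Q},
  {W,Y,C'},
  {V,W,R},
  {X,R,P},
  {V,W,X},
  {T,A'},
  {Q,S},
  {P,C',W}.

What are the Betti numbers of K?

We work with the vertex ordering P < Q < R < S < T < U < V < W < X < Y < A' < B' < C' < D'. The simplices of K, each written with vertices in increasing order, are:

  0-simplices (14): [P], [Q], [R], [S], [T], [U], [V], [W], [X], [Y], [A'], [B'], [C'], [D']
  1-simplices (27): (27 of them)
  2-simplices (12): [P,R,V], [P,R,X], [P,V,C'], [P,W,X], [P,W,C'], [R,V,W], [R,W,Y], [R,X,Y], [V,W,X], [V,X,C'], [W,Y,C'], [X,Y,C']

Hence C_0 ≅ Z^14, C_1 ≅ Z^27, C_2 ≅ Z^12.

The boundary map ∂_1: C_1 → C_0 maps an edge to its endpoints' difference, ∂[p,q] = q − p. For instance
  ∂[R,W] = [W] − [R].
As a 14×27 matrix over Z this has rank 12, with invariant factors (1,1,1,1,1,1,1,1,1,1,1,1).

∂_2: C_2 → C_1 sends each 2-simplex [p,q,r] to [q,r] − [p,r] + [p,q]. For instance
  ∂[W,Y,C'] = [Y,C'] − [W,C'] + [W,Y],
  ∂[P,R,V] = [R,V] − [P,V] + [P,R].
As a 27×12 matrix over Z this has rank 12, with invariant factors (1,1,1,1,1,1,1,1,1,1,1,2).

Reading off H_k = ker ∂_k / im ∂_{k+1}:

  H_0: rank C_0 − rank ∂_1 = 14 − 12 = 2, and the invariant factors of ∂_1 are all 1, so H_0 = Z^2.
  H_1: rank ker ∂_1 − rank ∂_2 = (27 − 12) − 12 = 3, and ∂_2 has invariant factor 2 > 1, so H_1 = Z^3 ⊕ Z/2.
  H_2: rank ker ∂_2 − rank ∂_3 = (12 − 12) − 0 = 0, and there is no ∂_3, so H_2 = 0.

As a check, the Euler characteristic is 14 − 27 + 12 = -1, which agrees with 2 − 3 + 0 = -1.

Hence the Betti numbers are b_0 = 2, b_1 = 3, b_2 = 0.

b_0 = 2, b_1 = 3, b_2 = 0.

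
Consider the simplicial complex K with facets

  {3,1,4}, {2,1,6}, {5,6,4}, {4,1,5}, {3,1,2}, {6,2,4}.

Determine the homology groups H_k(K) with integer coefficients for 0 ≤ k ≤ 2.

Order the vertices as 1 < 2 < 3 < 4 < 5 < 6. Listing each simplex with vertices in this order, K has dimension 2 with simplices:

  0-simplices (6): [1], [2], [3], [4], [5], [6]
  1-simplices (12): [1,2], [1,3], [1,4], [1,5], [1,6], [2,3], [2,4], [2,6], [3,4], [4,5], [4,6], [5,6]
  2-simplices (6): [1,2,3], [1,2,6], [1,3,4], [1,4,5], [2,4,6], [4,5,6]

Hence C_0 ≅ Z^6, C_1 ≅ Z^12, C_2 ≅ Z^6.

Boundary ∂_1: C_1 → C_0 sends each edge [p,q] (with p < q) to q − p. For instance
  ∂[4,6] = [6] − [4].
As a 6×12 matrix over Z this has rank 5, with invariant factors (1,1,1,1,1).

The boundary map ∂_2: C_2 → C_1 acts by ∂[p,q,r] = [q,r] − [p,r] + [p,q]. For instance
  ∂[2,4,6] = [4,6] − [2,6] + [2,4],
  ∂[1,4,5] = [4,5] − [1,5] + [1,4].
The 12×6 boundary matrix has rank 6 and Smith normal form diag(1,1,1,1,1,1).

Computing H_k = (kernel of ∂_k) / (image of ∂_{k+1}):

  H_0: rank C_0 − rank ∂_1 = 6 − 5 = 1, and the invariant factors of ∂_1 are all 1, so H_0 ≅ Z.
  H_1: rank ker ∂_1 − rank ∂_2 = (12 − 5) − 6 = 1, and the invariant factors of ∂_2 are all 1, so H_1 ≅ Z.
  H_2: rank ker ∂_2 − rank ∂_3 = (6 − 6) − 0 = 0, and there is no ∂_3, so H_2 ≅ 0.

As a check, the Euler characteristic is 6 − 12 + 6 = 0, which agrees with 1 − 1 + 0 = 0.

H_0 = Z,  H_1 = Z,  H_2 = 0.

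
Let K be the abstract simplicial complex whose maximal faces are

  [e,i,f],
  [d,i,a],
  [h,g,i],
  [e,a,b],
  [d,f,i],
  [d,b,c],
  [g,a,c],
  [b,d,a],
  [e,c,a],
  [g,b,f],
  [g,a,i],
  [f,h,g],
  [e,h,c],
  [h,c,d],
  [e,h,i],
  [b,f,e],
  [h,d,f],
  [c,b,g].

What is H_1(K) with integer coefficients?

Take the total order a < b < c < d < e < f < g < h < i on the vertex set. Then K (dimension 2) consists of the simplices:

  0-simplices (9): a, b, c, d, e, f, g, h, i
  1-simplices (27): ab, ac, ad, ae, ag, ai, bc, bd, be, bf, bg, cd, ce, cg, ch, df, dh, di, ef, eh, ei, fg, fh, fi, gh, gi, hi
  2-simplices (18): abd, abe, ace, acg, adi, agi, bcd, bcg, bef, bfg, cdh, ceh, dfh, dfi, efi, ehi, fgh, ghi

Hence C_0 ≅ Z^9, C_1 ≅ Z^27, C_2 ≅ Z^18.

The boundary map ∂_1: C_1 → C_0 maps an edge to its endpoints' difference, ∂[p,q] = q − p. For instance
  ∂ce = e − c.
This gives a 9×27 integer matrix of rank 8; reducing to Smith normal form yields diagonal entries (1,1,1,1,1,1,1,1).

The boundary map ∂_2: C_2 → C_1 maps a triangle to the signed sum of its edges. For instance
  ∂fgh = gh − fh + fg,
  ∂ehi = hi − ei + eh.
The 27×18 boundary matrix has rank 18 and Smith normal form diag(1,1,1,1,1,1,1,1,1,1,1,1,1,1,1,1,1,2).

Now H_k = ker ∂_k / im ∂_{k+1}, so:

  H_1: rank ker ∂_1 − rank ∂_2 = (27 − 8) − 18 = 1, and ∂_2 has invariant factor 2 > 1, so H_1 = Z ⊕ Z/2.

(K is a triangulation of the Klein bottle.)

H_1 ≅ Z ⊕ Z/2.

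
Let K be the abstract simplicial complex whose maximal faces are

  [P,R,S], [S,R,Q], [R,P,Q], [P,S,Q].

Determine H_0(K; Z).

H_0 ≅ Z.

Fix the vertex order P < Q < R < S and write every simplex with vertices in increasing order. Then dim K = 2 and the simplices of K are:

  0-simplices (4): P, Q, R, S
  1-simplices (6): PQ, PR, PS, QR, QS, RS
  2-simplices (4): PQR, PQS, PRS, QRS

so the chain groups are C_0 ≅ Z^4, C_1 ≅ Z^6, C_2 ≅ Z^4.

Boundary ∂_1: C_1 → C_0 maps an edge to its endpoints' difference, ∂[p,q] = q − p. For instance
  ∂PR = R − P.
This gives a 4×6 integer matrix of rank 3; reducing to Smith normal form yields diagonal entries (1,1,1).

The boundary map ∂_2: C_2 → C_1 acts by ∂[p,q,r] = [q,r] − [p,r] + [p,q]. For instance
  ∂PQR = QR − PR + PQ,
  ∂QRS = RS − QS + QR.
The resulting 6×4 matrix has rank 3, and its Smith normal form has invariant factors (1,1,1).

Computing H_k = (kernel of ∂_k) / (image of ∂_{k+1}):

  H_0: rank C_0 − rank ∂_1 = 4 − 3 = 1, and the invariant factors of ∂_1 are all 1, so H_0 ≅ Z.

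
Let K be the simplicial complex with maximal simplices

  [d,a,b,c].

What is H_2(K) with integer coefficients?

H_2 = 0.

Order the vertices as a < b < c < d. Listing each simplex with vertices in this order, K has dimension 3 with simplices:

  0-simplices (4): a, b, c, d
  1-simplices (6): ab, ac, ad, bc, bd, cd
  2-simplices (4): abc, abd, acd, bcd
  3-simplices (1): abcd

Hence C_0 ≅ Z^4, C_1 ≅ Z^6, C_2 ≅ Z^4, C_3 ≅ Z^1.

The boundary map ∂_1: C_1 → C_0 maps an edge to its endpoints' difference, ∂[p,q] = q − p. For instance
  ∂ac = c − a.
The resulting 4×6 matrix has rank 3, and its Smith normal form has invariant factors (1,1,1).

Boundary ∂_2: C_2 → C_1 maps a triangle to the signed sum of its edges. For instance
  ∂acd = cd − ad + ac,
  ∂abc = bc − ac + ab.
The 6×4 boundary matrix has rank 3 and Smith normal form diag(1,1,1).

Boundary ∂_3: C_3 → C_2 sends each 3-simplex σ to the alternating sum Σ_i (−1)^i (σ with its i-th vertex removed). For instance
  ∂abcd = bcd − acd + abd − abc.
As a 4×1 matrix over Z this has rank 1, with invariant factors (1).

Now H_k = ker ∂_k / im ∂_{k+1}, so:

  H_2: rank ker ∂_2 − rank ∂_3 = (4 − 3) − 1 = 0, and the invariant factors of ∂_3 are all 1, so H_2 ≅ 0.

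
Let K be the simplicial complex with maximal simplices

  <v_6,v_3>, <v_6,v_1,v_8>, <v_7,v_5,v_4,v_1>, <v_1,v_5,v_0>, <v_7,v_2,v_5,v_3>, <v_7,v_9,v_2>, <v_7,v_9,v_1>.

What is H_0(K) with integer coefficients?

We work with the vertex ordering v_0 < v_1 < v_2 < v_3 < v_4 < v_5 < v_6 < v_7 < v_8 < v_9. The simplices of K, each written with vertices in increasing order, are:

  0-simplices (10): [v_0], [v_1], [v_2], [v_3], [v_4], [v_5], [v_6], [v_7], [v_8], [v_9]
  1-simplices (20): (20 of them)
  2-simplices (12): (12 of them)
  3-simplices (2): [v_1,v_4,v_5,v_7], [v_2,v_3,v_5,v_7]

Hence C_0 ≅ Z^10, C_1 ≅ Z^20, C_2 ≅ Z^12, C_3 ≅ Z^2.

The boundary map ∂_1: C_1 → C_0 is given by ∂[p,q] = [q] − [p]. For instance
  ∂[v_1,v_9] = [v_9] − [v_1].
The resulting 10×20 matrix has rank 9, and its Smith normal form has invariant factors (1,1,1,1,1,1,1,1,1).

Boundary ∂_2: C_2 → C_1 acts by ∂[p,q,r] = [q,r] − [p,r] + [p,q]. For instance
  ∂[v_2,v_7,v_9] = [v_7,v_9] − [v_2,v_9] + [v_2,v_7],
  ∂[v_2,v_3,v_7] = [v_3,v_7] − [v_2,v_7] + [v_2,v_3].
The 20×12 boundary matrix has rank 10 and Smith normal form diag(1,1,1,1,1,1,1,1,1,1).

The boundary map ∂_3: C_3 → C_2 sends each 3-simplex σ to the alternating sum Σ_i (−1)^i (σ with its i-th vertex removed). For instance
  ∂[v_2,v_3,v_5,v_7] = [v_3,v_5,v_7] − [v_2,v_5,v_7] + [v_2,v_3,v_7] − [v_2,v_3,v_5],
  ∂[v_1,v_4,v_5,v_7] = [v_4,v_5,v_7] − [v_1,v_5,v_7] + [v_1,v_4,v_7] − [v_1,v_4,v_5].
The resulting 12×2 matrix has rank 2, and its Smith normal form has invariant factors (1,1).

From H_k ≅ ker(∂_k) / im(∂_{k+1}) we obtain:

  H_0: rank C_0 − rank ∂_1 = 10 − 9 = 1, and the invariant factors of ∂_1 are all 1, so H_0 ≅ Z.

H_0 = Z.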